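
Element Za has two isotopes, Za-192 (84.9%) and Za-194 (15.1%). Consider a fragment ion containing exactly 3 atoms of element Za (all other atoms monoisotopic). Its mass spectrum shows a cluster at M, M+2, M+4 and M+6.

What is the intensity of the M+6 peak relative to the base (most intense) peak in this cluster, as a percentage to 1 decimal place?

0.6%

Binomial terms of (0.849 + 0.151)^3: M 0.6120, M+2 0.3265, M+4 0.0581, M+6 0.0034 → M is the base peak.
P(M) = C(3,0) × 0.849^3 × 0.151^0 = 1 × 0.61196005 × 1.0000 = 0.611960 (base)
P(M+6) = C(3,3) × 0.849^0 × 0.151^3 = 1 × 1.0000 × 0.00344295 = 0.003443
Relative intensity = 0.003443 / 0.611960 × 100 = 0.6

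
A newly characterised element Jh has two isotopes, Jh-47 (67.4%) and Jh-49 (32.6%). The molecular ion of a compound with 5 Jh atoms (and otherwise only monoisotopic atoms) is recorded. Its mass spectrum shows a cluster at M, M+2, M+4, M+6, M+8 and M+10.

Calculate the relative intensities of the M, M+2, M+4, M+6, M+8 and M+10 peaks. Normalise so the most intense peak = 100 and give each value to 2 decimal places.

Each Jh atom is independently Jh-47 (p = 0.674) or Jh-49 (q = 0.326); the cluster is the binomial expansion (p + q)^5.
P(M) = 0.674^5 = 0.139091
P(M+2) = 5 × 0.674^4 × 0.326^1 = 0.336378
P(M+4) = 10 × 0.674^3 × 0.326^2 = 0.325398
P(M+6) = 10 × 0.674^2 × 0.326^3 = 0.157388
P(M+8) = 5 × 0.674^1 × 0.326^4 = 0.038063
P(M+10) = 0.326^5 = 0.003682
The M+2 peak is largest (0.336378); scaling to 100 gives 41.35 : 100.00 : 96.74 : 46.79 : 11.32 : 1.09.

41.35 : 100.00 : 96.74 : 46.79 : 11.32 : 1.09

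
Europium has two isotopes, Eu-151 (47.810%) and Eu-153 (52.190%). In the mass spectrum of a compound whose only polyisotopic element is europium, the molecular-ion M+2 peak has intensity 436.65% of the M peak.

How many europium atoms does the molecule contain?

For n independent Eu atoms, I(M+2)/I(M) = n · (abundance Eu-153) / (abundance Eu-151) = n · 0.52190/0.47810.
n = 4.3665 × 0.47810/0.52190 = 4.00 ≈ 4

4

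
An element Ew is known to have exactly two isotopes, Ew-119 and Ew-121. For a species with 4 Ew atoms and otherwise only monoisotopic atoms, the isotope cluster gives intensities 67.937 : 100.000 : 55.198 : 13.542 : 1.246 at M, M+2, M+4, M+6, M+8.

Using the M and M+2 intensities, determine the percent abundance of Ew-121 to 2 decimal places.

26.90%

Write p for the Ew-119 fraction. I(M+2)/I(M) = [C(4,1)·p^3·(1−p)] / p^4 = 4·(1−p)/p = 100.000/67.937 = 1.4720
(1−p)/p = 1.4720/4 = 0.3680  ⇒  p = 1/(1 + 0.3680) = 0.7310
Ew-119: 73.10%, Ew-121: 26.90%.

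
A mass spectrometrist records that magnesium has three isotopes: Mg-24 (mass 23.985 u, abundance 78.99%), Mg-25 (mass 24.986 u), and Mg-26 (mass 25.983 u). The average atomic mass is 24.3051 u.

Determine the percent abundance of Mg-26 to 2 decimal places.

11.01%

The remaining 21.01% is split between Mg-25 (fraction x) and Mg-26 (fraction 0.2101 − x).
Substituting: 24.986x + 25.983(0.2101 − x) = 5.3593485
(24.986 − 25.983)x = -0.0996798  ⇒  x = 0.09998, y = 0.11012
Mg-25: 10.00%, Mg-26: 11.01%.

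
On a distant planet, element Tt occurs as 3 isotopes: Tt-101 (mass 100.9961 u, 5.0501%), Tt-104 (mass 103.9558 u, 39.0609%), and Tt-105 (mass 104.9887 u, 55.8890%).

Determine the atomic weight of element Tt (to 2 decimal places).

Weight each isotope mass by its fractional abundance: 0.050501 × 100.9961 + 0.390609 × 103.9558 + 0.558890 × 104.9887
= 5.10040 + 40.60607 + 58.67713 = 104.38360 u

104.38 u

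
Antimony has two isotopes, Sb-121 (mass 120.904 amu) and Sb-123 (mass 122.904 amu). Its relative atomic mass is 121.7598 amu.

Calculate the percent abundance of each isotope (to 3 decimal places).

Let x be the fractional abundance of Sb-121; then Sb-123 has abundance 1 − x.
120.904·x + 122.904·(1 − x) = 121.7598
(120.904 − 122.904)·x = 121.7598 − 122.904
x = -1.1442 / -2.000 = 0.57210 → 57.210% Sb-121, 42.790% Sb-123.

Sb-121: 57.210%, Sb-123: 42.790%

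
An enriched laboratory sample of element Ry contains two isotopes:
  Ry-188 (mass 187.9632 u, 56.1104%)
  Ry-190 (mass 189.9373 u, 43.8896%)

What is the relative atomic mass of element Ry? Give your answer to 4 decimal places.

Weight each isotope mass by its fractional abundance: 0.561104 × 187.9632 + 0.438896 × 189.9373
= 105.46690 + 83.36272 = 188.82962 u

188.8296 u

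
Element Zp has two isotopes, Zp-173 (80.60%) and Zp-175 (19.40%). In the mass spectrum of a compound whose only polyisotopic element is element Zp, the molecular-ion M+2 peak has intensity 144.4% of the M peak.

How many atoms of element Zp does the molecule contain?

The M+2/M ratio from n Zp atoms is n · q/p = n · 0.1940/0.8060.
n = 1.444 × 0.8060/0.1940 = 6.00 ≈ 6

6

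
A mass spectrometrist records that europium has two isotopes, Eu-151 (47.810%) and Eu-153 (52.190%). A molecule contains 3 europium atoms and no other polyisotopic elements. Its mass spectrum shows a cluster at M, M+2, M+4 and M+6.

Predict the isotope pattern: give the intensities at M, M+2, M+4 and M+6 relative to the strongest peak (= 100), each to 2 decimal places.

Expanding (0.47810 + 0.52190)^3:
P(M) = 0.47810^3 = 0.109284
P(M+2) = 3 × 0.47810^2 × 0.52190^1 = 0.357887
P(M+4) = 3 × 0.47810^1 × 0.52190^2 = 0.390674
P(M+6) = 0.52190^3 = 0.142155
The M+4 peak is largest (0.390674); scaling to 100 gives 27.97 : 91.61 : 100.00 : 36.39.

27.97 : 91.61 : 100.00 : 36.39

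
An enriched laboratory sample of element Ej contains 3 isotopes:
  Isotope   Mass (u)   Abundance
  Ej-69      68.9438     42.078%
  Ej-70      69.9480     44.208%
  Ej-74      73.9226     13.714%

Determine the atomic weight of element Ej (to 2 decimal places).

The abundance-weighted mean is 0.42078 × 68.9438 + 0.44208 × 69.9480 + 0.13714 × 73.9226
= 29.01017 + 30.92261 + 10.13775 = 70.07053 u

70.07 u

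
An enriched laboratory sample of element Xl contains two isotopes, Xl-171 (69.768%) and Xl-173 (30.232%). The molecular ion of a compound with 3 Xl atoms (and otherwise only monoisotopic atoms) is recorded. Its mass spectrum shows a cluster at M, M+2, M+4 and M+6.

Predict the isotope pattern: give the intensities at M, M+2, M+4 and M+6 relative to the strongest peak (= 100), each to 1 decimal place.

Expanding (0.69768 + 0.30232)^3:
P(M) = 0.69768^3 = 0.339601
P(M+2) = 3 × 0.69768^2 × 0.30232^1 = 0.441469
P(M+4) = 3 × 0.69768^1 × 0.30232^2 = 0.191298
P(M+6) = 0.30232^3 = 0.027631
The M+2 peak is largest (0.441469); scaling to 100 gives 76.9 : 100.0 : 43.3 : 6.3.

76.9 : 100.0 : 43.3 : 6.3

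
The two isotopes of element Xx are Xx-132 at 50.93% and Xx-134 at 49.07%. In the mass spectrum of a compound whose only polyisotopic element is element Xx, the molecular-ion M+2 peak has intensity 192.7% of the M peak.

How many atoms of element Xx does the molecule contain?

The M+2/M ratio from n Xx atoms is n · q/p = n · 0.4907/0.5093.
n = 1.927 × 0.5093/0.4907 = 2.00 ≈ 2

2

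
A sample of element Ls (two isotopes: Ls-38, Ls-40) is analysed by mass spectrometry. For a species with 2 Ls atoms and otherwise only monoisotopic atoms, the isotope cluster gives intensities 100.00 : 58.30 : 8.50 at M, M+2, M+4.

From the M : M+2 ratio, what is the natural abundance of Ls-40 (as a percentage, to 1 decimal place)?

22.6%

Write p for the Ls-38 fraction. I(M+2)/I(M) = [C(2,1)·p^1·(1−p)] / p^2 = 2·(1−p)/p = 58.30/100.00 = 0.5830
(1−p)/p = 0.5830/2 = 0.2915  ⇒  p = 1/(1 + 0.2915) = 0.7743
Ls-38: 77.4%, Ls-40: 22.6%.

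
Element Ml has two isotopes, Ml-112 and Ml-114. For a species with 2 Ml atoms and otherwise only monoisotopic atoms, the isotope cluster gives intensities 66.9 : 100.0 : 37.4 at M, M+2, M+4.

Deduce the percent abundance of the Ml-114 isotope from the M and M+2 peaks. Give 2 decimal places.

If p is the fraction of Ml that is Ml-112, then I(M+2)/I(M) = [C(2,1)·p^1·(1−p)] / p^2 = 2·(1−p)/p = 100.0/66.9 = 1.4948
(1−p)/p = 1.4948/2 = 0.7474  ⇒  p = 1/(1 + 0.7474) = 0.5723
Ml-112: 57.23%, Ml-114: 42.77%.

42.77%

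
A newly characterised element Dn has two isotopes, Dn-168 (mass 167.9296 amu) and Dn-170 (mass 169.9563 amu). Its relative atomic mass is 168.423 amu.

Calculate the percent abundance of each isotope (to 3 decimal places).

With x = fraction of Dn-168 (so Dn-170 is 1 − x):
167.9296·x + 169.9563·(1 − x) = 168.423
(167.9296 − 169.9563)·x = 168.423 − 169.9563
x = -1.5333 / -2.0267 = 0.75655 → 75.655% Dn-168, 24.345% Dn-170.

Dn-168: 75.655%, Dn-170: 24.345%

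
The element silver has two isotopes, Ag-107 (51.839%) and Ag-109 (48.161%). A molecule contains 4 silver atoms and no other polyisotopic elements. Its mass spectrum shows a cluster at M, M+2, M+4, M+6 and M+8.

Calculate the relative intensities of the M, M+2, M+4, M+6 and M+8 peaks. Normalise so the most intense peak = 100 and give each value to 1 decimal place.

19.3 : 71.8 : 100.0 : 61.9 : 14.4

Expanding (0.51839 + 0.48161)^4:
P(M) = 0.51839^4 = 0.072215
P(M+2) = 4 × 0.51839^3 × 0.48161^1 = 0.268365
P(M+4) = 6 × 0.51839^2 × 0.48161^2 = 0.373986
P(M+6) = 4 × 0.51839^1 × 0.48161^3 = 0.231634
P(M+8) = 0.48161^4 = 0.053800
The M+4 peak is largest (0.373986); scaling to 100 gives 19.3 : 71.8 : 100.0 : 61.9 : 14.4.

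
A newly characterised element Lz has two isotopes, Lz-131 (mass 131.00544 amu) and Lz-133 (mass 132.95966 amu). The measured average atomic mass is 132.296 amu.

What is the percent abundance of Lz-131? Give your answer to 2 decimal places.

Writing the weighted mean with unknown fraction x of Lz-131:
131.00544·x + 132.95966·(1 − x) = 132.296
(131.00544 − 132.95966)·x = 132.296 − 132.95966
x = -0.66366 / -1.95422 = 0.33960 → 33.96% Lz-131, 66.04% Lz-133.

33.96%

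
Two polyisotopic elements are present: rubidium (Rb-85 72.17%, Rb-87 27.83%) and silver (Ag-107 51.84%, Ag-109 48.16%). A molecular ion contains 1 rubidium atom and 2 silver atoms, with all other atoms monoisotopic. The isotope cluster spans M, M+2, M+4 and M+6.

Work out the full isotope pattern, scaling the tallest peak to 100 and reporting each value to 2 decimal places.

Rubidium pattern (n=1): 0.7217 : 0.2783
Silver pattern (n=2): 0.26873856 : 0.49932288 : 0.23193856
Convolve the two distributions (both contribute in 2-u steps):
  M: 0.7217×0.26873856 = 0.193949
  M+2: 0.7217×0.49932288 + 0.2783×0.26873856 = 0.435151
  M+4: 0.7217×0.23193856 + 0.2783×0.49932288 = 0.306352
  M+6: 0.2783×0.23193856 = 0.064549
Scale to base peak (0.435151) = 100: 44.57 : 100.00 : 70.40 : 14.83

44.57 : 100.00 : 70.40 : 14.83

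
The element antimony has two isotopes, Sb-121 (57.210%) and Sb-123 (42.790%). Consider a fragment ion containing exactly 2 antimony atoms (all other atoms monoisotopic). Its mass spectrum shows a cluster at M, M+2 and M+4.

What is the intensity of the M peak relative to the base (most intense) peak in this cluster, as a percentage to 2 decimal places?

66.85%

(0.57210 + 0.42790)^2 gives M 0.3273, M+2 0.4896, M+4 0.1831; the largest is M+2.
P(M+2) = C(2,1) × 0.57210^1 × 0.42790^1 = 2 × 0.5721 × 0.4279 = 0.489603 (base)
P(M) = C(2,0) × 0.57210^2 × 0.42790^0 = 1 × 0.32729841 × 1.0000 = 0.327298
Relative intensity = 0.327298 / 0.489603 × 100 = 66.85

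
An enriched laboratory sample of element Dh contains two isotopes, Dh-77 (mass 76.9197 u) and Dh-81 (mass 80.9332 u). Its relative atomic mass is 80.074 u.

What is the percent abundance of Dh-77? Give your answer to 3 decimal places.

Let x be the fractional abundance of Dh-77; then Dh-81 has abundance 1 − x.
76.9197·x + 80.9332·(1 − x) = 80.074
(76.9197 − 80.9332)·x = 80.074 − 80.9332
x = -0.8592 / -4.0135 = 0.21408 → 21.408% Dh-77, 78.592% Dh-81.

21.408%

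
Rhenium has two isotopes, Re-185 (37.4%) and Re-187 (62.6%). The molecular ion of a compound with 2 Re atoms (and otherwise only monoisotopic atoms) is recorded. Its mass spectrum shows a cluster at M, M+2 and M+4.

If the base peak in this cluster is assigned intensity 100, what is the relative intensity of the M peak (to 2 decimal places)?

Binomial terms of (0.374 + 0.626)^2: M 0.1399, M+2 0.4682, M+4 0.3919 → M+2 is the base peak.
P(M+2) = C(2,1) × 0.374^1 × 0.626^1 = 2 × 0.3740 × 0.6260 = 0.468248 (base)
P(M) = C(2,0) × 0.374^2 × 0.626^0 = 1 × 0.139876 × 1.0000 = 0.139876
Relative intensity = 0.139876 / 0.468248 × 100 = 29.87

29.87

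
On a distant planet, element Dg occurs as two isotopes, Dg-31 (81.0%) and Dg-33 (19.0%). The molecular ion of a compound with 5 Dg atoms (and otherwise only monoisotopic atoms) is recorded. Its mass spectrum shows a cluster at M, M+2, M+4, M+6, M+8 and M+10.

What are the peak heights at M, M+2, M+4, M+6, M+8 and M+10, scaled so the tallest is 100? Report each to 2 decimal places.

Expanding (0.810 + 0.190)^5:
P(M) = 0.810^5 = 0.348678
P(M+2) = 5 × 0.810^4 × 0.190^1 = 0.408944
P(M+4) = 10 × 0.810^3 × 0.190^2 = 0.191850
P(M+6) = 10 × 0.810^2 × 0.190^3 = 0.045002
P(M+8) = 5 × 0.810^1 × 0.190^4 = 0.005278
P(M+10) = 0.190^5 = 0.000248
The M+2 peak is largest (0.408944); scaling to 100 gives 85.26 : 100.00 : 46.91 : 11.00 : 1.29 : 0.06.

85.26 : 100.00 : 46.91 : 11.00 : 1.29 : 0.06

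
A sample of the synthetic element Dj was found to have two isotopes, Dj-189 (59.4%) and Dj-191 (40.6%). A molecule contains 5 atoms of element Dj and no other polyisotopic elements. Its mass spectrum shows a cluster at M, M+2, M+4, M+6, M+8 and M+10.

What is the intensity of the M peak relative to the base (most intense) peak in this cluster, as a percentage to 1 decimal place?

21.4%

Term probabilities: M 0.0739, M+2 0.2527, M+4 0.3455, M+6 0.2361, M+8 0.0807, M+10 0.0110. Base peak = M+4.
P(M+4) = C(5,2) × 0.594^3 × 0.406^2 = 10 × 0.20958458 × 0.164836 = 0.345471 (base)
P(M) = C(5,0) × 0.594^5 × 0.406^0 = 1 × 0.07394899 × 1.0000 = 0.073949
Relative intensity = 0.073949 / 0.345471 × 100 = 21.4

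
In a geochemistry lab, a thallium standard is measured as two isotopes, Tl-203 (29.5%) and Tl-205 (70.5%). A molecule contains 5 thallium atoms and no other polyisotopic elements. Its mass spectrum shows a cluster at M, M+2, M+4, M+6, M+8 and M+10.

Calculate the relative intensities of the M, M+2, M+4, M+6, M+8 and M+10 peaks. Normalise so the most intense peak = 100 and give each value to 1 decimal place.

Each Tl atom is independently Tl-203 (p = 0.295) or Tl-205 (q = 0.705); the cluster is the binomial expansion (p + q)^5.
P(M) = 0.295^5 = 0.002234
P(M+2) = 5 × 0.295^4 × 0.705^1 = 0.026696
P(M+4) = 10 × 0.295^3 × 0.705^2 = 0.127598
P(M+6) = 10 × 0.295^2 × 0.705^3 = 0.304938
P(M+8) = 5 × 0.295^1 × 0.705^4 = 0.364375
P(M+10) = 0.705^5 = 0.174159
The M+8 peak is largest (0.364375); scaling to 100 gives 0.6 : 7.3 : 35.0 : 83.7 : 100.0 : 47.8.

0.6 : 7.3 : 35.0 : 83.7 : 100.0 : 47.8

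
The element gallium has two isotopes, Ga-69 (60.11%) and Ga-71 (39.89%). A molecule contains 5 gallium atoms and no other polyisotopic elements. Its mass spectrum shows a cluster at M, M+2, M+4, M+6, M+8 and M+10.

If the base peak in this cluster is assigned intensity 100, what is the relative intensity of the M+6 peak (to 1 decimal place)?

66.4

Term probabilities: M 0.0785, M+2 0.2604, M+4 0.3456, M+6 0.2293, M+8 0.0761, M+10 0.0101. Base peak = M+4.
P(M+4) = C(5,2) × 0.6011^3 × 0.3989^2 = 10 × 0.21719018 × 0.15912121 = 0.345596 (base)
P(M+6) = C(5,3) × 0.6011^2 × 0.3989^3 = 10 × 0.36132121 × 0.06347345 = 0.229343
Relative intensity = 0.229343 / 0.345596 × 100 = 66.4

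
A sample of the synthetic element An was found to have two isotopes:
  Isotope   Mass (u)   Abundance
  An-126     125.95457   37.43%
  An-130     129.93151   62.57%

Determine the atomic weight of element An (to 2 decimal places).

128.44 u

Ar = Σ fᵢ·mᵢ = 0.3743 × 125.95457 + 0.6257 × 129.93151
= 47.144796 + 81.298146 = 128.442942 u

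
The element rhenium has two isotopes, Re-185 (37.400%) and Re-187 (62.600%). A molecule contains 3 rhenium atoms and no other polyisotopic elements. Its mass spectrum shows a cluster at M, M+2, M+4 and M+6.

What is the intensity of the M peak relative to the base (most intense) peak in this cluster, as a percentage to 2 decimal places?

(0.37400 + 0.62600)^3 gives M 0.0523, M+2 0.2627, M+4 0.4397, M+6 0.2453; the largest is M+4.
P(M+4) = C(3,2) × 0.37400^1 × 0.62600^2 = 3 × 0.3740 × 0.391876 = 0.439685 (base)
P(M) = C(3,0) × 0.37400^3 × 0.62600^0 = 1 × 0.05231362 × 1.0000 = 0.052314
Relative intensity = 0.052314 / 0.439685 × 100 = 11.90

11.90%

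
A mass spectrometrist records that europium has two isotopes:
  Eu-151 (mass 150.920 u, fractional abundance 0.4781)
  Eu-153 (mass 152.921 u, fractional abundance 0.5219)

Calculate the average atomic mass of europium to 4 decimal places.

151.9643 u

Average mass = Σ (abundance × isotope mass) = 0.4781 × 150.920 + 0.5219 × 152.921
= 72.15485 + 79.80947 = 151.96432 u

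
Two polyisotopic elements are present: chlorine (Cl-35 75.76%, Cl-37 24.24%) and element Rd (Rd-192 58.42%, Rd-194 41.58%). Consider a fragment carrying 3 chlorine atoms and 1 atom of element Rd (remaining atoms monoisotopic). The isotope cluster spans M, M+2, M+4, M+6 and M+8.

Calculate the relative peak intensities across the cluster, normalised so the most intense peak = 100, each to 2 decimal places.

Chlorine pattern (n=3): 0.4348304 : 0.41738208 : 0.13354464 : 0.01424288
Element Rd pattern (n=1): 0.5842 : 0.4158
Convolve the two distributions (both contribute in 2-u steps):
  M: 0.4348304×0.5842 = 0.254028
  M+2: 0.4348304×0.4158 + 0.41738208×0.5842 = 0.424637
  M+4: 0.41738208×0.4158 + 0.13354464×0.5842 = 0.251564
  M+6: 0.13354464×0.4158 + 0.01424288×0.5842 = 0.063849
  M+8: 0.01424288×0.4158 = 0.005922
Scale to base peak (0.424637) = 100: 59.82 : 100.00 : 59.24 : 15.04 : 1.39

59.82 : 100.00 : 59.24 : 15.04 : 1.39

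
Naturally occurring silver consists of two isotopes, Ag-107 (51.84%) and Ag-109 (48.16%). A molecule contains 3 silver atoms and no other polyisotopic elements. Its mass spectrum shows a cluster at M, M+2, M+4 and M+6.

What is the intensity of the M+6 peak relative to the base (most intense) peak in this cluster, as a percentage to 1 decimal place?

(0.5184 + 0.4816)^3 gives M 0.1393, M+2 0.3883, M+4 0.3607, M+6 0.1117; the largest is M+2.
P(M+2) = C(3,1) × 0.5184^2 × 0.4816^1 = 3 × 0.26873856 × 0.4816 = 0.388273 (base)
P(M+6) = C(3,3) × 0.5184^0 × 0.4816^3 = 1 × 1.0000 × 0.11170161 = 0.111702
Relative intensity = 0.111702 / 0.388273 × 100 = 28.8

28.8%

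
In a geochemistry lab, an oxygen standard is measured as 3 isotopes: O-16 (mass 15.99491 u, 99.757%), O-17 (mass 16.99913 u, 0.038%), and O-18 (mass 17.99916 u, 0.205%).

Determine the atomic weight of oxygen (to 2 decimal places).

Ar = Σ fᵢ·mᵢ = 0.99757 × 15.99491 + 0.00038 × 16.99913 + 0.00205 × 17.99916
= 15.956042 + 0.006460 + 0.036898 = 15.999400 u

16.00 u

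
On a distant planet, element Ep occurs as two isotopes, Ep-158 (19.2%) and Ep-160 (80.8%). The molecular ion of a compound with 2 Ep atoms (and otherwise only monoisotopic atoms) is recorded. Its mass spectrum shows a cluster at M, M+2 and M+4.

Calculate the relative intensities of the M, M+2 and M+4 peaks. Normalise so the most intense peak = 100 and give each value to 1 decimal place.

Expanding (0.192 + 0.808)^2:
P(M) = 0.192^2 = 0.036864
P(M+2) = 2 × 0.192^1 × 0.808^1 = 0.310272
P(M+4) = 0.808^2 = 0.652864
The M+4 peak is largest (0.652864); scaling to 100 gives 5.6 : 47.5 : 100.0.

5.6 : 47.5 : 100.0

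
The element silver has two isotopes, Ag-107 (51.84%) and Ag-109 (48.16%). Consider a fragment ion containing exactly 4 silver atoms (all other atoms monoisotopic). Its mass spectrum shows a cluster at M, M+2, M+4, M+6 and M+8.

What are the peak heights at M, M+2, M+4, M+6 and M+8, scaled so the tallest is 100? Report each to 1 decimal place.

Expanding (0.5184 + 0.4816)^4:
P(M) = 0.5184^4 = 0.072220
P(M+2) = 4 × 0.5184^3 × 0.4816^1 = 0.268375
P(M+4) = 6 × 0.5184^2 × 0.4816^2 = 0.373985
P(M+6) = 4 × 0.5184^1 × 0.4816^3 = 0.231624
P(M+8) = 0.4816^4 = 0.053795
The M+4 peak is largest (0.373985); scaling to 100 gives 19.3 : 71.8 : 100.0 : 61.9 : 14.4.

19.3 : 71.8 : 100.0 : 61.9 : 14.4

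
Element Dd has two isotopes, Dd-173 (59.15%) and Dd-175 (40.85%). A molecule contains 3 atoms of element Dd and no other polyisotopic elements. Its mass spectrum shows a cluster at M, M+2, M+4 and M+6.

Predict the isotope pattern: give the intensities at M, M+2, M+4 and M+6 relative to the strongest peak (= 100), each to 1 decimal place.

48.3 : 100.0 : 69.1 : 15.9

The 3 Dd atoms are independent, so intensities follow the terms of (0.5915 + 0.4085)^3.
P(M) = 0.5915^3 = 0.206949
P(M+2) = 3 × 0.5915^2 × 0.4085^1 = 0.428768
P(M+4) = 3 × 0.5915^1 × 0.4085^2 = 0.296115
P(M+6) = 0.4085^3 = 0.068167
The M+2 peak is largest (0.428768); scaling to 100 gives 48.3 : 100.0 : 69.1 : 15.9.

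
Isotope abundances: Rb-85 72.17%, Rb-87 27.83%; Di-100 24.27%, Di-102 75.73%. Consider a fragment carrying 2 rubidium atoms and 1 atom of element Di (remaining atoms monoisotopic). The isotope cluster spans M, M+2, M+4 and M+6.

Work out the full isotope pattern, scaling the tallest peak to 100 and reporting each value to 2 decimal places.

Rubidium pattern (n=2): 0.52085089 : 0.40169822 : 0.07745089
Element Di pattern (n=1): 0.2427 : 0.7573
Convolve the two distributions (both contribute in 2-u steps):
  M: 0.52085089×0.2427 = 0.126411
  M+2: 0.52085089×0.7573 + 0.40169822×0.2427 = 0.491933
  M+4: 0.40169822×0.7573 + 0.07745089×0.2427 = 0.323003
  M+6: 0.07745089×0.7573 = 0.058654
Scale to base peak (0.491933) = 100: 25.70 : 100.00 : 65.66 : 11.92

25.70 : 100.00 : 65.66 : 11.92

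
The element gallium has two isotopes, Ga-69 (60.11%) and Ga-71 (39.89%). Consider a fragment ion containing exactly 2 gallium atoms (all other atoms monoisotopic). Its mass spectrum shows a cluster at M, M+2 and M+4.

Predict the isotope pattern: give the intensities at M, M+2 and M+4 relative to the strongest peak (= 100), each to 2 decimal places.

Each Ga atom is independently Ga-69 (p = 0.6011) or Ga-71 (q = 0.3989); the cluster is the binomial expansion (p + q)^2.
P(M) = 0.6011^2 = 0.361321
P(M+2) = 2 × 0.6011^1 × 0.3989^1 = 0.479558
P(M+4) = 0.3989^2 = 0.159121
The M+2 peak is largest (0.479558); scaling to 100 gives 75.34 : 100.00 : 33.18.

75.34 : 100.00 : 33.18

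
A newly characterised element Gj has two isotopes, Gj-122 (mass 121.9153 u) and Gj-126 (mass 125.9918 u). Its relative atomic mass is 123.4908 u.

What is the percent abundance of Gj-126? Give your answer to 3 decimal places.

Let x be the fractional abundance of Gj-122; then Gj-126 has abundance 1 − x.
121.9153·x + 125.9918·(1 − x) = 123.4908
(121.9153 − 125.9918)·x = 123.4908 − 125.9918
x = -2.5010 / -4.0765 = 0.61352 → 61.352% Gj-122, 38.648% Gj-126.

38.648%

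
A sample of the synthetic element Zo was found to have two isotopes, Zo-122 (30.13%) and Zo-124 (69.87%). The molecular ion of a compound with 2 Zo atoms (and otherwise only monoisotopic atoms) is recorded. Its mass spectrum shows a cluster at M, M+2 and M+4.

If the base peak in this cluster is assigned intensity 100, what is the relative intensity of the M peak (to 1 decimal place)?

18.6

Term probabilities: M 0.0908, M+2 0.4210, M+4 0.4882. Base peak = M+4.
P(M+4) = C(2,2) × 0.3013^0 × 0.6987^2 = 1 × 1.0000 × 0.48818169 = 0.488182 (base)
P(M) = C(2,0) × 0.3013^2 × 0.6987^0 = 1 × 0.09078169 × 1.0000 = 0.090782
Relative intensity = 0.090782 / 0.488182 × 100 = 18.6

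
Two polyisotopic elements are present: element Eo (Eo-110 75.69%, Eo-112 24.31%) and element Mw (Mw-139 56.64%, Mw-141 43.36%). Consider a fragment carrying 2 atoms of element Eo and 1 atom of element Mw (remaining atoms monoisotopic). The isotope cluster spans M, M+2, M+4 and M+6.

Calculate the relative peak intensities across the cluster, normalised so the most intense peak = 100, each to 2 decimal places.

Element Eo pattern (n=2): 0.57289761 : 0.36800478 : 0.05909761
Element Mw pattern (n=1): 0.5664 : 0.4336
Convolve the two distributions (both contribute in 2-u steps):
  M: 0.57289761×0.5664 = 0.324489
  M+2: 0.57289761×0.4336 + 0.36800478×0.5664 = 0.456846
  M+4: 0.36800478×0.4336 + 0.05909761×0.5664 = 0.193040
  M+6: 0.05909761×0.4336 = 0.025625
Scale to base peak (0.456846) = 100: 71.03 : 100.00 : 42.25 : 5.61

71.03 : 100.00 : 42.25 : 5.61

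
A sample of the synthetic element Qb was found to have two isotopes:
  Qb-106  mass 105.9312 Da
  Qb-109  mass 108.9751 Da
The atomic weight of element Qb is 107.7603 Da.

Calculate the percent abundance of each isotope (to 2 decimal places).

Let x be the fractional abundance of Qb-106; then Qb-109 has abundance 1 − x.
105.9312·x + 108.9751·(1 − x) = 107.7603
(105.9312 − 108.9751)·x = 107.7603 − 108.9751
x = -1.2148 / -3.0439 = 0.39909 → 39.91% Qb-106, 60.09% Qb-109.

Qb-106: 39.91%, Qb-109: 60.09%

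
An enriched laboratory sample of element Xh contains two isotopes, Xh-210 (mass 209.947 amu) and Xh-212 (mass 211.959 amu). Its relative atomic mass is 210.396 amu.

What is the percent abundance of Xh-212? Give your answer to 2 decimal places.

22.32%

Let x be the fractional abundance of Xh-210; then Xh-212 has abundance 1 − x.
209.947·x + 211.959·(1 − x) = 210.396
(209.947 − 211.959)·x = 210.396 − 211.959
x = -1.563 / -2.012 = 0.77684 → 77.68% Xh-210, 22.32% Xh-212.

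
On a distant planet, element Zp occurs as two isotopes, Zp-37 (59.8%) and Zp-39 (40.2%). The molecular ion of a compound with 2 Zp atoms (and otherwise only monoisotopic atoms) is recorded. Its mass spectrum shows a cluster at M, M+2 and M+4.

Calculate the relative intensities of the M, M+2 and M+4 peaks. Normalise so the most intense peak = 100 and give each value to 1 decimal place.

Each Zp atom is independently Zp-37 (p = 0.598) or Zp-39 (q = 0.402); the cluster is the binomial expansion (p + q)^2.
P(M) = 0.598^2 = 0.357604
P(M+2) = 2 × 0.598^1 × 0.402^1 = 0.480792
P(M+4) = 0.402^2 = 0.161604
The M+2 peak is largest (0.480792); scaling to 100 gives 74.4 : 100.0 : 33.6.

74.4 : 100.0 : 33.6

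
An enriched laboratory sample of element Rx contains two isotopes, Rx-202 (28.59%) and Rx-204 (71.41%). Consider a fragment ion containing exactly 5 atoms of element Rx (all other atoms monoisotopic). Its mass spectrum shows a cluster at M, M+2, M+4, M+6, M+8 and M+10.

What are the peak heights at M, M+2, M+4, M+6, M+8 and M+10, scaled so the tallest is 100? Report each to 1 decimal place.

0.5 : 6.4 : 32.1 : 80.1 : 100.0 : 50.0

The 5 Rx atoms are independent, so intensities follow the terms of (0.2859 + 0.7141)^5.
P(M) = 0.2859^5 = 0.001910
P(M+2) = 5 × 0.2859^4 × 0.7141^1 = 0.023855
P(M+4) = 10 × 0.2859^3 × 0.7141^2 = 0.119168
P(M+6) = 10 × 0.2859^2 × 0.7141^3 = 0.297650
P(M+8) = 5 × 0.2859^1 × 0.7141^4 = 0.371724
P(M+10) = 0.7141^5 = 0.185693
The M+8 peak is largest (0.371724); scaling to 100 gives 0.5 : 6.4 : 32.1 : 80.1 : 100.0 : 50.0.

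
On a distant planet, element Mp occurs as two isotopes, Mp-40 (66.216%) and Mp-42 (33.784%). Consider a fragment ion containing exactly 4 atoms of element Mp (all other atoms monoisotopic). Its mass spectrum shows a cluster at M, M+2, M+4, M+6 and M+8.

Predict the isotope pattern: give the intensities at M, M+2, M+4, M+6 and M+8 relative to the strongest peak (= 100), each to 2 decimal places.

49.00 : 100.00 : 76.53 : 26.03 : 3.32

Expanding (0.66216 + 0.33784)^4:
P(M) = 0.66216^4 = 0.192244
P(M+2) = 4 × 0.66216^3 × 0.33784^1 = 0.392338
P(M+4) = 6 × 0.66216^2 × 0.33784^2 = 0.300261
P(M+6) = 4 × 0.66216^1 × 0.33784^3 = 0.102131
P(M+8) = 0.33784^4 = 0.013027
The M+2 peak is largest (0.392338); scaling to 100 gives 49.00 : 100.00 : 76.53 : 26.03 : 3.32.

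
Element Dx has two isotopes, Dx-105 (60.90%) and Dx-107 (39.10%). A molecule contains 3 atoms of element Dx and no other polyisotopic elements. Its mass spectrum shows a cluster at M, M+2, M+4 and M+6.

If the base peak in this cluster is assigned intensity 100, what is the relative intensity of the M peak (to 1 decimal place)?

51.9

Term probabilities: M 0.2259, M+2 0.4350, M+4 0.2793, M+6 0.0598. Base peak = M+2.
P(M+2) = C(3,1) × 0.6090^2 × 0.3910^1 = 3 × 0.370881 × 0.3910 = 0.435043 (base)
P(M) = C(3,0) × 0.6090^3 × 0.3910^0 = 1 × 0.22586653 × 1.0000 = 0.225867
Relative intensity = 0.225867 / 0.435043 × 100 = 51.9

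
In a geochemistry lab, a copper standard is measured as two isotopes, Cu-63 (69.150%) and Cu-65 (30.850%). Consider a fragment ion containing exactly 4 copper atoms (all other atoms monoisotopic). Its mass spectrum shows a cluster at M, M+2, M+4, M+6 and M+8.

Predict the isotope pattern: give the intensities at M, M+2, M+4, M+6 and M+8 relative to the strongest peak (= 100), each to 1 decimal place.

56.0 : 100.0 : 66.9 : 19.9 : 2.2

The 4 Cu atoms are independent, so intensities follow the terms of (0.69150 + 0.30850)^4.
P(M) = 0.69150^4 = 0.228649
P(M+2) = 4 × 0.69150^3 × 0.30850^1 = 0.408030
P(M+4) = 6 × 0.69150^2 × 0.30850^2 = 0.273052
P(M+6) = 4 × 0.69150^1 × 0.30850^3 = 0.081212
P(M+8) = 0.30850^4 = 0.009058
The M+2 peak is largest (0.408030); scaling to 100 gives 56.0 : 100.0 : 66.9 : 19.9 : 2.2.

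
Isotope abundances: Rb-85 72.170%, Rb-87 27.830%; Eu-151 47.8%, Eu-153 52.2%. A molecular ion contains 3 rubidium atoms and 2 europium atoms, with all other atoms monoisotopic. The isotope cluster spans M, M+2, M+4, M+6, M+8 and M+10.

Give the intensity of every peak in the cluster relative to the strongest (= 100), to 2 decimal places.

Rubidium pattern (n=3): 0.37589809 : 0.43485841 : 0.16768892 : 0.02155458
Europium pattern (n=2): 0.228484 : 0.499032 : 0.272484
Convolve the two distributions (both contribute in 2-u steps):
  M: 0.37589809×0.228484 = 0.085887
  M+2: 0.37589809×0.499032 + 0.43485841×0.228484 = 0.286943
  M+4: 0.37589809×0.272484 + 0.43485841×0.499032 + 0.16768892×0.228484 = 0.357749
  M+6: 0.43485841×0.272484 + 0.16768892×0.499032 + 0.02155458×0.228484 = 0.207099
  M+8: 0.16768892×0.272484 + 0.02155458×0.499032 = 0.056449
  M+10: 0.02155458×0.272484 = 0.005873
Scale to base peak (0.357749) = 100: 24.01 : 80.21 : 100.00 : 57.89 : 15.78 : 1.64

24.01 : 80.21 : 100.00 : 57.89 : 15.78 : 1.64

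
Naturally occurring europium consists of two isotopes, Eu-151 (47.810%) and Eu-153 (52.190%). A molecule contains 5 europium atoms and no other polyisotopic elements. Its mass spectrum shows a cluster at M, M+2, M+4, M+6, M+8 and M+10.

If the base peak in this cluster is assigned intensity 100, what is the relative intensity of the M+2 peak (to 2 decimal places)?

(0.47810 + 0.52190)^5 gives M 0.0250, M+2 0.1363, M+4 0.2977, M+6 0.3249, M+8 0.1774, M+10 0.0387; the largest is M+6.
P(M+6) = C(5,3) × 0.47810^2 × 0.52190^3 = 10 × 0.22857961 × 0.14215492 = 0.324937 (base)
P(M+2) = C(5,1) × 0.47810^4 × 0.52190^1 = 5 × 0.05224864 × 0.5219 = 0.136343
Relative intensity = 0.136343 / 0.324937 × 100 = 41.96

41.96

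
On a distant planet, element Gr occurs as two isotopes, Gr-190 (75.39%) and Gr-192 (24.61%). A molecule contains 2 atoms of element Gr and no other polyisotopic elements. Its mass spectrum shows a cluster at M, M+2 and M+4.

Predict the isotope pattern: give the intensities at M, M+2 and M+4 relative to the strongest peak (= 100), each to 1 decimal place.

Expanding (0.7539 + 0.2461)^2:
P(M) = 0.7539^2 = 0.568365
P(M+2) = 2 × 0.7539^1 × 0.2461^1 = 0.371070
P(M+4) = 0.2461^2 = 0.060565
The M peak is largest (0.568365); scaling to 100 gives 100.0 : 65.3 : 10.7.

100.0 : 65.3 : 10.7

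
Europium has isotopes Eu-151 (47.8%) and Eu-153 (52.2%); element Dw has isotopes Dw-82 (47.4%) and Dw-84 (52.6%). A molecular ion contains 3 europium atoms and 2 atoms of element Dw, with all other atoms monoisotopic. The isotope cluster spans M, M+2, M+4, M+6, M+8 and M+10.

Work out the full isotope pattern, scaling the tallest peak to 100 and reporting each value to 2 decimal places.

7.53 : 41.39 : 90.99 : 100.00 : 54.95 : 12.08

Europium pattern (n=3): 0.10921535 : 0.35780594 : 0.39074206 : 0.14223665
Element Dw pattern (n=2): 0.224676 : 0.498648 : 0.276676
Convolve the two distributions (both contribute in 2-u steps):
  M: 0.10921535×0.224676 = 0.024538
  M+2: 0.10921535×0.498648 + 0.35780594×0.224676 = 0.134850
  M+4: 0.10921535×0.276676 + 0.35780594×0.498648 + 0.39074206×0.224676 = 0.296427
  M+6: 0.35780594×0.276676 + 0.39074206×0.498648 + 0.14223665×0.224676 = 0.325796
  M+8: 0.39074206×0.276676 + 0.14223665×0.498648 = 0.179035
  M+10: 0.14223665×0.276676 = 0.039353
Scale to base peak (0.325796) = 100: 7.53 : 41.39 : 90.99 : 100.00 : 54.95 : 12.08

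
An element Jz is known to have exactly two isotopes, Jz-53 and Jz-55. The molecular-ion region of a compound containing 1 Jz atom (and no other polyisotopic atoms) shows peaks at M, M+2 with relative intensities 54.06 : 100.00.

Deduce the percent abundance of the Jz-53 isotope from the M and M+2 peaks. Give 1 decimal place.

Write p for the Jz-53 fraction. I(M+2)/I(M) = [C(1,1)·p^0·(1−p)] / p^1 = 1·(1−p)/p = 100.00/54.06 = 1.8498
(1−p)/p = 1.8498/1 = 1.8498  ⇒  p = 1/(1 + 1.8498) = 0.3509
Jz-53: 35.1%, Jz-55: 64.9%.

35.1%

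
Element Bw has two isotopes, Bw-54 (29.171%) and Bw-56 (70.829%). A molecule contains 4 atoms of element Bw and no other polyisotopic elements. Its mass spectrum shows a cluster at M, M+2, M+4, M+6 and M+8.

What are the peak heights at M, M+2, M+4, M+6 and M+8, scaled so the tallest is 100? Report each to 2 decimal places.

1.75 : 16.96 : 61.78 : 100.00 : 60.70

The 4 Bw atoms are independent, so intensities follow the terms of (0.29171 + 0.70829)^4.
P(M) = 0.29171^4 = 0.007241
P(M+2) = 4 × 0.29171^3 × 0.70829^1 = 0.070327
P(M+4) = 6 × 0.29171^2 × 0.70829^2 = 0.256139
P(M+6) = 4 × 0.29171^1 × 0.70829^3 = 0.414615
P(M+8) = 0.70829^4 = 0.251678
The M+6 peak is largest (0.414615); scaling to 100 gives 1.75 : 16.96 : 61.78 : 100.00 : 60.70.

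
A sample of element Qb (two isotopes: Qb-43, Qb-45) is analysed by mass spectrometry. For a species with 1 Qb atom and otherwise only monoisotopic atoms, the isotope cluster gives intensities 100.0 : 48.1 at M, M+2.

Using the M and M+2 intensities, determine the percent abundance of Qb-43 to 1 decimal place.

67.5%

Let p = fractional abundance of Qb-43. I(M+2)/I(M) = [C(1,1)·p^0·(1−p)] / p^1 = 1·(1−p)/p = 48.1/100.0 = 0.4810
(1−p)/p = 0.4810/1 = 0.4810  ⇒  p = 1/(1 + 0.4810) = 0.6752
Qb-43: 67.5%, Qb-45: 32.5%.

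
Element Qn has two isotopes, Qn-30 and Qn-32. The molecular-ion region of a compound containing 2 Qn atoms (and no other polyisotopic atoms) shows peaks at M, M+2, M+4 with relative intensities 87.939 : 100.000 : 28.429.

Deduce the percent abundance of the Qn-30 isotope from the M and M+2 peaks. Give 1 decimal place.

Let p = fractional abundance of Qn-30. I(M+2)/I(M) = [C(2,1)·p^1·(1−p)] / p^2 = 2·(1−p)/p = 100.000/87.939 = 1.1372
(1−p)/p = 1.1372/2 = 0.5686  ⇒  p = 1/(1 + 0.5686) = 0.6375
Qn-30: 63.8%, Qn-32: 36.2%.

63.8%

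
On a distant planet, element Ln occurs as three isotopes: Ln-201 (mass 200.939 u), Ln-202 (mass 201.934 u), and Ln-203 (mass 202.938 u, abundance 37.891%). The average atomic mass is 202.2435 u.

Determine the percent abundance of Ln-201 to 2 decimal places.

The remaining 62.109% is split between Ln-201 (fraction x) and Ln-202 (fraction 0.62109 − x).
Substituting: 200.939x + 201.934(0.62109 − x) = 125.34826242
(200.939 − 201.934)x = -0.07092564  ⇒  x = 0.07128, y = 0.54981
Ln-201: 7.13%, Ln-202: 54.98%.

7.13%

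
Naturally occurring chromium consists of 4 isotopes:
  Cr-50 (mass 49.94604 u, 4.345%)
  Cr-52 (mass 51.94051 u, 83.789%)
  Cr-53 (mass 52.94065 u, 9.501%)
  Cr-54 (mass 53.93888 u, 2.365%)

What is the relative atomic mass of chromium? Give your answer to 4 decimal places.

51.9961 u

Ar = Σ fᵢ·mᵢ = 0.04345 × 49.94604 + 0.83789 × 51.94051 + 0.09501 × 52.94065 + 0.02365 × 53.93888
= 2.170155 + 43.520434 + 5.029891 + 1.275655 = 51.996135 u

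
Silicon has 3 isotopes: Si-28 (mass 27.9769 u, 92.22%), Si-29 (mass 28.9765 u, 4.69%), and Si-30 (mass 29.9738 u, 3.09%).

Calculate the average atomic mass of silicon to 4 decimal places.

Ar = Σ fᵢ·mᵢ = 0.9222 × 27.9769 + 0.0469 × 28.9765 + 0.0309 × 29.9738
= 25.80030 + 1.35900 + 0.92619 = 28.08549 u

28.0855 u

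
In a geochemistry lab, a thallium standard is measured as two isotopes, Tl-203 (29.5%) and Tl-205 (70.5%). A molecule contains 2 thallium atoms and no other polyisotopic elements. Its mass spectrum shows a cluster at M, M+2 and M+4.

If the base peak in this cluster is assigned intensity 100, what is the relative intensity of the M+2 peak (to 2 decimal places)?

83.69

(0.295 + 0.705)^2 gives M 0.0870, M+2 0.4160, M+4 0.4970; the largest is M+4.
P(M+4) = C(2,2) × 0.295^0 × 0.705^2 = 1 × 1.0000 × 0.497025 = 0.497025 (base)
P(M+2) = C(2,1) × 0.295^1 × 0.705^1 = 2 × 0.2950 × 0.7050 = 0.415950
Relative intensity = 0.415950 / 0.497025 × 100 = 83.69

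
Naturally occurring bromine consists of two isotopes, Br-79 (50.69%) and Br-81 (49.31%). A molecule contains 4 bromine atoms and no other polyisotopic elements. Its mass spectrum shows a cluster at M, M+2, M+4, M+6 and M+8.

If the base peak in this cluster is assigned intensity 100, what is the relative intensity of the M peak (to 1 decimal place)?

17.6

Term probabilities: M 0.0660, M+2 0.2569, M+4 0.3749, M+6 0.2431, M+8 0.0591. Base peak = M+4.
P(M+4) = C(4,2) × 0.5069^2 × 0.4931^2 = 6 × 0.25694761 × 0.24314761 = 0.374857 (base)
P(M) = C(4,0) × 0.5069^4 × 0.4931^0 = 1 × 0.06602207 × 1.0000 = 0.066022
Relative intensity = 0.066022 / 0.374857 × 100 = 17.6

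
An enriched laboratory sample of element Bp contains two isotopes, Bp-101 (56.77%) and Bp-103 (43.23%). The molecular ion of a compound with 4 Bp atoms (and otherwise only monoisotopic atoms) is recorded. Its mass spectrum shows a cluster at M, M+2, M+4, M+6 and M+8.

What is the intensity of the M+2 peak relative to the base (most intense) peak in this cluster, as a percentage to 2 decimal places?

87.55%

Term probabilities: M 0.1039, M+2 0.3164, M+4 0.3614, M+6 0.1835, M+8 0.0349. Base peak = M+4.
P(M+4) = C(4,2) × 0.5677^2 × 0.4323^2 = 6 × 0.32228329 × 0.18688329 = 0.361376 (base)
P(M+2) = C(4,1) × 0.5677^3 × 0.4323^1 = 4 × 0.18296022 × 0.4323 = 0.316375
Relative intensity = 0.316375 / 0.361376 × 100 = 87.55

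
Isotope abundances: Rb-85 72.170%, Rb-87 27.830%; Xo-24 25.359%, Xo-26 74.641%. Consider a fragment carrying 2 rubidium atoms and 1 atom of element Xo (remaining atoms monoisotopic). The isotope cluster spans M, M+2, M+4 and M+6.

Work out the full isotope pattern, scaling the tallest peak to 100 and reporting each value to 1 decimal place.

26.9 : 100.0 : 65.1 : 11.8

Rubidium pattern (n=2): 0.52085089 : 0.40169822 : 0.07745089
Element Xo pattern (n=1): 0.25359 : 0.74641
Convolve the two distributions (both contribute in 2-u steps):
  M: 0.52085089×0.25359 = 0.132083
  M+2: 0.52085089×0.74641 + 0.40169822×0.25359 = 0.490635
  M+4: 0.40169822×0.74641 + 0.07745089×0.25359 = 0.319472
  M+6: 0.07745089×0.74641 = 0.057810
Scale to base peak (0.490635) = 100: 26.9 : 100.0 : 65.1 : 11.8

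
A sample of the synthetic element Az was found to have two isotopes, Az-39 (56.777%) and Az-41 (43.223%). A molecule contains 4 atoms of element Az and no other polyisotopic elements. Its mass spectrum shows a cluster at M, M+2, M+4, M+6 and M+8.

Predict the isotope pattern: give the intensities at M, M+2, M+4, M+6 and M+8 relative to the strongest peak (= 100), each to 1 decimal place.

Each Az atom is independently Az-39 (p = 0.56777) or Az-41 (q = 0.43223); the cluster is the binomial expansion (p + q)^4.
P(M) = 0.56777^4 = 0.103918
P(M+2) = 4 × 0.56777^3 × 0.43223^1 = 0.316441
P(M+4) = 6 × 0.56777^2 × 0.43223^2 = 0.361348
P(M+6) = 4 × 0.56777^1 × 0.43223^3 = 0.183391
P(M+8) = 0.43223^4 = 0.034903
The M+4 peak is largest (0.361348); scaling to 100 gives 28.8 : 87.6 : 100.0 : 50.8 : 9.7.

28.8 : 87.6 : 100.0 : 50.8 : 9.7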